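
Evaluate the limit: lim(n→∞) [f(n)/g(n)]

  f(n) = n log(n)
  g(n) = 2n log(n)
1/2

Since n log(n) and 2n log(n) have the same growth rate (O(n log n)),
the ratio converges to a constant: 1/2.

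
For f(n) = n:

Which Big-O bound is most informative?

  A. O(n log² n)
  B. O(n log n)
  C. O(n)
C

f(n) = n is O(n).
All listed options are valid Big-O bounds (upper bounds),
but O(n) is the tightest (smallest valid bound).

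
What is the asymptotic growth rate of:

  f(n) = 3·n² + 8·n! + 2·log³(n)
Θ(n!)

Order the terms by growth rate: 2·log³(n) ≺ 3·n² ≺ 8·n!.
The fastest-growing term 8·n! dominates as n → ∞; dropping its constant factor gives Θ(n!).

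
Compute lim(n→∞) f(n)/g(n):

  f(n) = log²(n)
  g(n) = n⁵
0

Since log²(n) (O(log² n)) grows slower than n⁵ (O(n⁵)),
the ratio f(n)/g(n) → 0 as n → ∞.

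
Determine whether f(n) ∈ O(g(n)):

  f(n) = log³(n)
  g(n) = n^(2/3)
True

f(n) = log³(n) is O(log³ n), and g(n) = n^(2/3) is O(n^(2/3)).
Since O(log³ n) ⊆ O(n^(2/3)) (f grows no faster than g), f(n) = O(g(n)) is true.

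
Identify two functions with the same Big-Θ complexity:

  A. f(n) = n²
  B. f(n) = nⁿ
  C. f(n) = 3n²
A and C

Examining each function:
  A. n² is O(n²)
  B. nⁿ is O(nⁿ)
  C. 3n² is O(n²)

Functions A and C both have the same complexity class.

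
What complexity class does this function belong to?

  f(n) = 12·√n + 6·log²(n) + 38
O(√n)

The dominant term in 12·√n + 6·log²(n) + 38 is 12·√n, which is Θ(√n).
Lower-order terms (6·log²(n), 38) are asymptotically negligible.
Constants are absorbed, so the tightest bound is O(√n).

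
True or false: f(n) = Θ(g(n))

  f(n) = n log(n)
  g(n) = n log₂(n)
True

f(n) = n log(n) and g(n) = n log₂(n) are both O(n log n).
Since they have the same asymptotic growth rate, f(n) = Θ(g(n)) is true.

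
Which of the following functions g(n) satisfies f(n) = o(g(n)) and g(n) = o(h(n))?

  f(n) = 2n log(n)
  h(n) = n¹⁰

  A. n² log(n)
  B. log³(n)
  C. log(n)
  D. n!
A

We need g(n) with 2n log(n) = o(g(n)) and g(n) = o(n¹⁰), i.e. O(n log n) ≺ g ≺ O(n¹⁰).
Check each option:
  A. n² log(n) — O(n² log n) is strictly between O(n log n) and O(n¹⁰) ✓
  B. log³(n) — O(log³ n) does not grow strictly faster than f(n)
  C. log(n) — O(log n) does not grow strictly faster than f(n)
  D. n! — O(n!) does not grow strictly slower than h(n)

Only option A (n² log(n)) lies strictly between.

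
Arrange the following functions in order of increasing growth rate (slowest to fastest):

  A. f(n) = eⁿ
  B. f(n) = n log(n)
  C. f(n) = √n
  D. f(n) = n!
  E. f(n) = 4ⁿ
C < B < A < E < D

Comparing growth rates:
C = √n is O(√n)
B = n log(n) is O(n log n)
A = eⁿ is O(eⁿ)
E = 4ⁿ is O(4ⁿ)
D = n! is O(n!)

Therefore, the order from slowest to fastest is: C < B < A < E < D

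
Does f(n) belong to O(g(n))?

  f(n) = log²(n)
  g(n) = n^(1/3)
True

f(n) = log²(n) is O(log² n), and g(n) = n^(1/3) is O(n^(1/3)).
Since O(log² n) ⊆ O(n^(1/3)) (f grows no faster than g), f(n) = O(g(n)) is true.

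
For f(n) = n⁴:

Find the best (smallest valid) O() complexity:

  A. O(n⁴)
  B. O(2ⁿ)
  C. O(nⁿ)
A

f(n) = n⁴ is O(n⁴).
All listed options are valid Big-O bounds (upper bounds),
but O(n⁴) is the tightest (smallest valid bound).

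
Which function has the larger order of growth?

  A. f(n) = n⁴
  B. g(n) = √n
A

f(n) = n⁴ is O(n⁴), while g(n) = √n is O(√n).
Since O(n⁴) grows faster than O(√n), f(n) dominates.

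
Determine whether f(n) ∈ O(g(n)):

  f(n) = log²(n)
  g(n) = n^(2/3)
True

f(n) = log²(n) is O(log² n), and g(n) = n^(2/3) is O(n^(2/3)).
Since O(log² n) ⊆ O(n^(2/3)) (f grows no faster than g), f(n) = O(g(n)) is true.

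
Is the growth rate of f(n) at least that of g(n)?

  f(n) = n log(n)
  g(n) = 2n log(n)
True

f(n) = n log(n) and g(n) = 2n log(n) are both O(n log n).
Big-Ω permits equal growth rates (f ≥ c·g for some c > 0), so f(n) = Ω(g(n)) is true.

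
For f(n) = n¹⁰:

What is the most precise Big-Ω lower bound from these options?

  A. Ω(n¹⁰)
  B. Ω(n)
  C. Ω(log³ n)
A

f(n) = n¹⁰ is Ω(n¹⁰).
All listed options are valid Big-Ω bounds (lower bounds),
but Ω(n¹⁰) is the tightest (largest valid bound).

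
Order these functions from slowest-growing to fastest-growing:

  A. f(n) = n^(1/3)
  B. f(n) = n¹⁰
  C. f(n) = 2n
A < C < B

Comparing growth rates:
A = n^(1/3) is O(n^(1/3))
C = 2n is O(n)
B = n¹⁰ is O(n¹⁰)

Therefore, the order from slowest to fastest is: A < C < B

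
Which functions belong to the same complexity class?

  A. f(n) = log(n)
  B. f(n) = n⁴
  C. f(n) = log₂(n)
A and C

Examining each function:
  A. log(n) is O(log n)
  B. n⁴ is O(n⁴)
  C. log₂(n) is O(log n)

Functions A and C both have the same complexity class.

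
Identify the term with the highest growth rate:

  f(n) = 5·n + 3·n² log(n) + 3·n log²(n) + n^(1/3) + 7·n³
7·n³

Looking at each term:
  - 5·n is O(n)
  - 3·n² log(n) is O(n² log n)
  - 3·n log²(n) is O(n log² n)
  - n^(1/3) is O(n^(1/3))
  - 7·n³ is O(n³)

The term 7·n³ (O(n³)) grows fastest and dominates all others.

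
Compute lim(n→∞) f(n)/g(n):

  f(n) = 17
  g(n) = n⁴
0

Since 17 (O(1)) grows slower than n⁴ (O(n⁴)),
the ratio f(n)/g(n) → 0 as n → ∞.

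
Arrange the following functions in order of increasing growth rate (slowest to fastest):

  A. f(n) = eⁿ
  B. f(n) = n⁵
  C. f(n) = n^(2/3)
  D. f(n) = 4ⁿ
C < B < A < D

Comparing growth rates:
C = n^(2/3) is O(n^(2/3))
B = n⁵ is O(n⁵)
A = eⁿ is O(eⁿ)
D = 4ⁿ is O(4ⁿ)

Therefore, the order from slowest to fastest is: C < B < A < D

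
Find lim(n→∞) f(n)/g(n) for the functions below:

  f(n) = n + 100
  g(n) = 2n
1/2

Since n + 100 and 2n have the same growth rate (O(n)),
the ratio converges to a constant: 1/2.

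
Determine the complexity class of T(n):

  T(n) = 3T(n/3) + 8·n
Θ(n log n)

Master Theorem: a = 3, b = 3, f(n) = 8·n.
Compute the critical exponent d = log₃(3) = 1.
Compare f(n) = Θ(n) against n^d:
  k = 1 = d, so f(n) = Θ(n^d) — Case 2.
  Work is balanced across levels: T(n) = Θ(n^d log n) = Θ(n log n).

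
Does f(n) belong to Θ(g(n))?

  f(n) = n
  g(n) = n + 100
True

f(n) = n and g(n) = n + 100 are both O(n).
Since they have the same asymptotic growth rate, f(n) = Θ(g(n)) is true.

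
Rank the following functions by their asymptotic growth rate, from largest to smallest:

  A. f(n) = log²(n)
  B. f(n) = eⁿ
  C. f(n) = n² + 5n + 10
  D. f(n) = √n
B > C > D > A

Comparing growth rates:
B = eⁿ is O(eⁿ)
C = n² + 5n + 10 is O(n²)
D = √n is O(√n)
A = log²(n) is O(log² n)

Therefore, the order from fastest to slowest is: B > C > D > A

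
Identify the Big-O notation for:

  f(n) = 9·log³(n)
O(log³ n)

The dominant term in 9·log³(n) is 9·log³(n), which is Θ(log³ n).
Constants are absorbed, so the tightest bound is O(log³ n).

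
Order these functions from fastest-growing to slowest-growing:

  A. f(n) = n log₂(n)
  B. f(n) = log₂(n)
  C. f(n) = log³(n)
A > C > B

Comparing growth rates:
A = n log₂(n) is O(n log n)
C = log³(n) is O(log³ n)
B = log₂(n) is O(log n)

Therefore, the order from fastest to slowest is: A > C > B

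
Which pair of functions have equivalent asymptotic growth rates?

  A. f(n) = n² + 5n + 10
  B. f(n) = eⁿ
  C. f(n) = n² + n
A and C

Examining each function:
  A. n² + 5n + 10 is O(n²)
  B. eⁿ is O(eⁿ)
  C. n² + n is O(n²)

Functions A and C both have the same complexity class.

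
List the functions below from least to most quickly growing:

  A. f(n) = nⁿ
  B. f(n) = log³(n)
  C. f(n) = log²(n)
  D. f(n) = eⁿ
C < B < D < A

Comparing growth rates:
C = log²(n) is O(log² n)
B = log³(n) is O(log³ n)
D = eⁿ is O(eⁿ)
A = nⁿ is O(nⁿ)

Therefore, the order from slowest to fastest is: C < B < D < A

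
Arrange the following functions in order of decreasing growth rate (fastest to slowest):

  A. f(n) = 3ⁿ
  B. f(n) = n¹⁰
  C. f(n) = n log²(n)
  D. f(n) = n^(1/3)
A > B > C > D

Comparing growth rates:
A = 3ⁿ is O(3ⁿ)
B = n¹⁰ is O(n¹⁰)
C = n log²(n) is O(n log² n)
D = n^(1/3) is O(n^(1/3))

Therefore, the order from fastest to slowest is: A > B > C > D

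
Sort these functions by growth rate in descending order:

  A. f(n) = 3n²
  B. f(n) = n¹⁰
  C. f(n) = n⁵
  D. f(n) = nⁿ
D > B > C > A

Comparing growth rates:
D = nⁿ is O(nⁿ)
B = n¹⁰ is O(n¹⁰)
C = n⁵ is O(n⁵)
A = 3n² is O(n²)

Therefore, the order from fastest to slowest is: D > B > C > A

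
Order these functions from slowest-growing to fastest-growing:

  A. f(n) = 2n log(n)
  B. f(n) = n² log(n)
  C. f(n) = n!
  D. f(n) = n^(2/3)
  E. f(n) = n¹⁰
D < A < B < E < C

Comparing growth rates:
D = n^(2/3) is O(n^(2/3))
A = 2n log(n) is O(n log n)
B = n² log(n) is O(n² log n)
E = n¹⁰ is O(n¹⁰)
C = n! is O(n!)

Therefore, the order from slowest to fastest is: D < A < B < E < C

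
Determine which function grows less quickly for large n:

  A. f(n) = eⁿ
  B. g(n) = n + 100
B

f(n) = eⁿ is O(eⁿ), while g(n) = n + 100 is O(n).
Since O(n) grows slower than O(eⁿ), g(n) is dominated.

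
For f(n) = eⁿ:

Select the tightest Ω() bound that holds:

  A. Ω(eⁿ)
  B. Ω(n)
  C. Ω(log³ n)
A

f(n) = eⁿ is Ω(eⁿ).
All listed options are valid Big-Ω bounds (lower bounds),
but Ω(eⁿ) is the tightest (largest valid bound).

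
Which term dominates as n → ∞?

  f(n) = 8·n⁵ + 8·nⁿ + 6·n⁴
8·nⁿ

Looking at each term:
  - 8·n⁵ is O(n⁵)
  - 8·nⁿ is O(nⁿ)
  - 6·n⁴ is O(n⁴)

The term 8·nⁿ (O(nⁿ)) grows fastest and dominates all others.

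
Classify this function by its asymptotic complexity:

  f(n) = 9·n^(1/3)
O(n^(1/3))

The dominant term in 9·n^(1/3) is 9·n^(1/3), which is Θ(n^(1/3)).
Constants are absorbed, so the tightest bound is O(n^(1/3)).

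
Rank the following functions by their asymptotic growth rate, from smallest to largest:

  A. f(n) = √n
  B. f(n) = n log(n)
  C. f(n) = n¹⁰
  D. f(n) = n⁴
A < B < D < C

Comparing growth rates:
A = √n is O(√n)
B = n log(n) is O(n log n)
D = n⁴ is O(n⁴)
C = n¹⁰ is O(n¹⁰)

Therefore, the order from slowest to fastest is: A < B < D < C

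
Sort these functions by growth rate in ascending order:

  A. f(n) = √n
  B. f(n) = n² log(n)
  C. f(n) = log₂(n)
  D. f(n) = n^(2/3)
C < A < D < B

Comparing growth rates:
C = log₂(n) is O(log n)
A = √n is O(√n)
D = n^(2/3) is O(n^(2/3))
B = n² log(n) is O(n² log n)

Therefore, the order from slowest to fastest is: C < A < D < B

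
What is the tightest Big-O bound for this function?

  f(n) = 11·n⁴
O(n⁴)

The dominant term in 11·n⁴ is 11·n⁴, which is Θ(n⁴).
Constants are absorbed, so the tightest bound is O(n⁴).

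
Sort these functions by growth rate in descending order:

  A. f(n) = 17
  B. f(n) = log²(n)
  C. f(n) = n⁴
C > B > A

Comparing growth rates:
C = n⁴ is O(n⁴)
B = log²(n) is O(log² n)
A = 17 is O(1)

Therefore, the order from fastest to slowest is: C > B > A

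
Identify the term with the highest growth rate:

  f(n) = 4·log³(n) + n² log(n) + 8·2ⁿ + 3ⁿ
3ⁿ

Looking at each term:
  - 4·log³(n) is O(log³ n)
  - n² log(n) is O(n² log n)
  - 8·2ⁿ is O(2ⁿ)
  - 3ⁿ is O(3ⁿ)

The term 3ⁿ (O(3ⁿ)) grows fastest and dominates all others.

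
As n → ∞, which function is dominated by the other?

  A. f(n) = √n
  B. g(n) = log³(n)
B

f(n) = √n is O(√n), while g(n) = log³(n) is O(log³ n).
Since O(log³ n) grows slower than O(√n), g(n) is dominated.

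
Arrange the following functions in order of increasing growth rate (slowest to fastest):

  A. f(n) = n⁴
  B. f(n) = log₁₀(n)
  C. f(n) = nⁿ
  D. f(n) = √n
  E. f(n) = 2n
B < D < E < A < C

Comparing growth rates:
B = log₁₀(n) is O(log n)
D = √n is O(√n)
E = 2n is O(n)
A = n⁴ is O(n⁴)
C = nⁿ is O(nⁿ)

Therefore, the order from slowest to fastest is: B < D < E < A < C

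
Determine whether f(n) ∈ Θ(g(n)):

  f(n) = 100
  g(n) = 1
True

f(n) = 100 and g(n) = 1 are both O(1).
Since they have the same asymptotic growth rate, f(n) = Θ(g(n)) is true.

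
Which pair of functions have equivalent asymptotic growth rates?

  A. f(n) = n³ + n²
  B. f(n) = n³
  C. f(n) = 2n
A and B

Examining each function:
  A. n³ + n² is O(n³)
  B. n³ is O(n³)
  C. 2n is O(n)

Functions A and B both have the same complexity class.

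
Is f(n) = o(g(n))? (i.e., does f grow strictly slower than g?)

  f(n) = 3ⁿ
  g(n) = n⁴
False

f(n) = 3ⁿ is O(3ⁿ), and g(n) = n⁴ is O(n⁴).
Since O(3ⁿ) grows faster than or equal to O(n⁴), f(n) = o(g(n)) is false.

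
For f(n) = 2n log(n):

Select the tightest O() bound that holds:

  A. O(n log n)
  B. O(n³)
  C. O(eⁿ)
A

f(n) = 2n log(n) is O(n log n).
All listed options are valid Big-O bounds (upper bounds),
but O(n log n) is the tightest (smallest valid bound).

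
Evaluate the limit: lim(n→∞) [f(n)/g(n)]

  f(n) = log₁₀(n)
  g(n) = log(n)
1/log(10)

Since log₁₀(n) and log(n) have the same growth rate (O(log n)),
the ratio converges to a constant: 1/log(10).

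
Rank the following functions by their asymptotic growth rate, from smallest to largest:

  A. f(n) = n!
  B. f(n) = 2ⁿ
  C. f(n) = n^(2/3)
C < B < A

Comparing growth rates:
C = n^(2/3) is O(n^(2/3))
B = 2ⁿ is O(2ⁿ)
A = n! is O(n!)

Therefore, the order from slowest to fastest is: C < B < A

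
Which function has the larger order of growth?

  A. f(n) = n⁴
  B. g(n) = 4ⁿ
B

f(n) = n⁴ is O(n⁴), while g(n) = 4ⁿ is O(4ⁿ).
Since O(4ⁿ) grows faster than O(n⁴), g(n) dominates.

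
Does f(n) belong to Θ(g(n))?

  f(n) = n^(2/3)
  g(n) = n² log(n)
False

f(n) = n^(2/3) is O(n^(2/3)), and g(n) = n² log(n) is O(n² log n).
Since they have different growth rates, f(n) = Θ(g(n)) is false.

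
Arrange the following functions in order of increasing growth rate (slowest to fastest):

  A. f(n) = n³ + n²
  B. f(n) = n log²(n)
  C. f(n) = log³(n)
C < B < A

Comparing growth rates:
C = log³(n) is O(log³ n)
B = n log²(n) is O(n log² n)
A = n³ + n² is O(n³)

Therefore, the order from slowest to fastest is: C < B < A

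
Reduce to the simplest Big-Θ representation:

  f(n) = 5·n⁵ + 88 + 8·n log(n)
Θ(n⁵)

Order the terms by growth rate: 88 ≺ 8·n log(n) ≺ 5·n⁵.
The fastest-growing term 5·n⁵ dominates as n → ∞; dropping its constant factor gives Θ(n⁵).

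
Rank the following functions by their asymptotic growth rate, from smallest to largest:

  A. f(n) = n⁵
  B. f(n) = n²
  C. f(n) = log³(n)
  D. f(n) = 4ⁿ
C < B < A < D

Comparing growth rates:
C = log³(n) is O(log³ n)
B = n² is O(n²)
A = n⁵ is O(n⁵)
D = 4ⁿ is O(4ⁿ)

Therefore, the order from slowest to fastest is: C < B < A < D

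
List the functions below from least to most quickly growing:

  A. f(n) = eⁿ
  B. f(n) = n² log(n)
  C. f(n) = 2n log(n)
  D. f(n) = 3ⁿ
C < B < A < D

Comparing growth rates:
C = 2n log(n) is O(n log n)
B = n² log(n) is O(n² log n)
A = eⁿ is O(eⁿ)
D = 3ⁿ is O(3ⁿ)

Therefore, the order from slowest to fastest is: C < B < A < D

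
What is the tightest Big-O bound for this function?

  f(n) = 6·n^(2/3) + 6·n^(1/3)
O(n^(2/3))

The dominant term in 6·n^(2/3) + 6·n^(1/3) is 6·n^(2/3), which is Θ(n^(2/3)).
Lower-order terms (6·n^(1/3)) are asymptotically negligible.
Constants are absorbed, so the tightest bound is O(n^(2/3)).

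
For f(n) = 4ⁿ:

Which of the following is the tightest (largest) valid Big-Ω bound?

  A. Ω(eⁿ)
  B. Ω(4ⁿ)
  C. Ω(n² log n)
B

f(n) = 4ⁿ is Ω(4ⁿ).
All listed options are valid Big-Ω bounds (lower bounds),
but Ω(4ⁿ) is the tightest (largest valid bound).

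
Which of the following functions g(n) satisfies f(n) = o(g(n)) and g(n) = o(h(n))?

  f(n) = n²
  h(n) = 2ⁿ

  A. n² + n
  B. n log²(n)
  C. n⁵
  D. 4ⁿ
C

We need g(n) with n² = o(g(n)) and g(n) = o(2ⁿ), i.e. O(n²) ≺ g ≺ O(2ⁿ).
Check each option:
  A. n² + n — O(n²) does not grow strictly faster than f(n)
  B. n log²(n) — O(n log² n) does not grow strictly faster than f(n)
  C. n⁵ — O(n⁵) is strictly between O(n²) and O(2ⁿ) ✓
  D. 4ⁿ — O(4ⁿ) does not grow strictly slower than h(n)

Only option C (n⁵) lies strictly between.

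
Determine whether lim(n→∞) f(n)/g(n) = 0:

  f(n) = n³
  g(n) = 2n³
False

f(n) = n³ is O(n³), and g(n) = 2n³ is O(n³).
Since they have the same growth rate, f(n) = o(g(n)) is false.
(f = o(g) requires f to grow strictly slower, not equal.)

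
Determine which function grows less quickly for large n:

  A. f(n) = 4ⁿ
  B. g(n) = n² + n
B

f(n) = 4ⁿ is O(4ⁿ), while g(n) = n² + n is O(n²).
Since O(n²) grows slower than O(4ⁿ), g(n) is dominated.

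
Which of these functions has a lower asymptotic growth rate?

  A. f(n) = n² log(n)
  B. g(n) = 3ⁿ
A

f(n) = n² log(n) is O(n² log n), while g(n) = 3ⁿ is O(3ⁿ).
Since O(n² log n) grows slower than O(3ⁿ), f(n) is dominated.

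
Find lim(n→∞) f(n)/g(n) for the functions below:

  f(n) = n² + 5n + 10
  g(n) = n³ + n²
0

Since n² + 5n + 10 (O(n²)) grows slower than n³ + n² (O(n³)),
the ratio f(n)/g(n) → 0 as n → ∞.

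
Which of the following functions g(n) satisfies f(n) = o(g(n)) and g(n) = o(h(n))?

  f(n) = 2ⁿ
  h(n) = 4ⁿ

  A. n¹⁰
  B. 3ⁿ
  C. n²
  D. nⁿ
B

We need g(n) with 2ⁿ = o(g(n)) and g(n) = o(4ⁿ), i.e. O(2ⁿ) ≺ g ≺ O(4ⁿ).
Check each option:
  A. n¹⁰ — O(n¹⁰) does not grow strictly faster than f(n)
  B. 3ⁿ — O(3ⁿ) is strictly between O(2ⁿ) and O(4ⁿ) ✓
  C. n² — O(n²) does not grow strictly faster than f(n)
  D. nⁿ — O(nⁿ) does not grow strictly slower than h(n)

Only option B (3ⁿ) lies strictly between.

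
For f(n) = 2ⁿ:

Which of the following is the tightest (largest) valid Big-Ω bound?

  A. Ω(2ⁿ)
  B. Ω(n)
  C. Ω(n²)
A

f(n) = 2ⁿ is Ω(2ⁿ).
All listed options are valid Big-Ω bounds (lower bounds),
but Ω(2ⁿ) is the tightest (largest valid bound).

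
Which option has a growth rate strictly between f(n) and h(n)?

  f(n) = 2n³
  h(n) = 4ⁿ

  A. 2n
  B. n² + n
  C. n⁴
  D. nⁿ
C

We need g(n) with 2n³ = o(g(n)) and g(n) = o(4ⁿ), i.e. O(n³) ≺ g ≺ O(4ⁿ).
Check each option:
  A. 2n — O(n) does not grow strictly faster than f(n)
  B. n² + n — O(n²) does not grow strictly faster than f(n)
  C. n⁴ — O(n⁴) is strictly between O(n³) and O(4ⁿ) ✓
  D. nⁿ — O(nⁿ) does not grow strictly slower than h(n)

Only option C (n⁴) lies strictly between.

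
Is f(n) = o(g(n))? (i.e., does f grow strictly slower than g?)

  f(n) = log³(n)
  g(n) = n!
True

f(n) = log³(n) is O(log³ n), and g(n) = n! is O(n!).
Since O(log³ n) grows strictly slower than O(n!), f(n) = o(g(n)) is true.
This means lim(n→∞) f(n)/g(n) = 0.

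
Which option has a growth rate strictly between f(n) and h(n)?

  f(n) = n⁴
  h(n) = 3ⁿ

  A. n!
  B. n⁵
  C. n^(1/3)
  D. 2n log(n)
B

We need g(n) with n⁴ = o(g(n)) and g(n) = o(3ⁿ), i.e. O(n⁴) ≺ g ≺ O(3ⁿ).
Check each option:
  A. n! — O(n!) does not grow strictly slower than h(n)
  B. n⁵ — O(n⁵) is strictly between O(n⁴) and O(3ⁿ) ✓
  C. n^(1/3) — O(n^(1/3)) does not grow strictly faster than f(n)
  D. 2n log(n) — O(n log n) does not grow strictly faster than f(n)

Only option B (n⁵) lies strictly between.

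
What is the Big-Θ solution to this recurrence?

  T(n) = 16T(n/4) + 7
Θ(n²)

Master Theorem: a = 16, b = 4, f(n) = 7.
Compute the critical exponent d = log₄(16) = 2.
Compare f(n) = Θ(1) against n^d:
  k = 0 < d = 2, so f(n) = O(n^(d-ε)) — Case 1.
  The recursion cost dominates: T(n) = Θ(n^d) = Θ(n²).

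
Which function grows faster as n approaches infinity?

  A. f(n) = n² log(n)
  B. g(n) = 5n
A

f(n) = n² log(n) is O(n² log n), while g(n) = 5n is O(n).
Since O(n² log n) grows faster than O(n), f(n) dominates.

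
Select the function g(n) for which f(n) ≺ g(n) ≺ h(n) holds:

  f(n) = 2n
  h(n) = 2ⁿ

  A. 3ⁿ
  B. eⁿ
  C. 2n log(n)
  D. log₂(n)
C

We need g(n) with 2n = o(g(n)) and g(n) = o(2ⁿ), i.e. O(n) ≺ g ≺ O(2ⁿ).
Check each option:
  A. 3ⁿ — O(3ⁿ) does not grow strictly slower than h(n)
  B. eⁿ — O(eⁿ) does not grow strictly slower than h(n)
  C. 2n log(n) — O(n log n) is strictly between O(n) and O(2ⁿ) ✓
  D. log₂(n) — O(log n) does not grow strictly faster than f(n)

Only option C (2n log(n)) lies strictly between.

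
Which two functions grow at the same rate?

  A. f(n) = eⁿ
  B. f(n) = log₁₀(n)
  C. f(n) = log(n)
B and C

Examining each function:
  A. eⁿ is O(eⁿ)
  B. log₁₀(n) is O(log n)
  C. log(n) is O(log n)

Functions B and C both have the same complexity class.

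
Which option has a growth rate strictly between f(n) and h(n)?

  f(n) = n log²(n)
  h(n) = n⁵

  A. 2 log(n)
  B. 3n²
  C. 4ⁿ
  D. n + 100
B

We need g(n) with n log²(n) = o(g(n)) and g(n) = o(n⁵), i.e. O(n log² n) ≺ g ≺ O(n⁵).
Check each option:
  A. 2 log(n) — O(log n) does not grow strictly faster than f(n)
  B. 3n² — O(n²) is strictly between O(n log² n) and O(n⁵) ✓
  C. 4ⁿ — O(4ⁿ) does not grow strictly slower than h(n)
  D. n + 100 — O(n) does not grow strictly faster than f(n)

Only option B (3n²) lies strictly between.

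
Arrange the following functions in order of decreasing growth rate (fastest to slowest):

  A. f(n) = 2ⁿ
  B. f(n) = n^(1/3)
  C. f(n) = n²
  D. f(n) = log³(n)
A > C > B > D

Comparing growth rates:
A = 2ⁿ is O(2ⁿ)
C = n² is O(n²)
B = n^(1/3) is O(n^(1/3))
D = log³(n) is O(log³ n)

Therefore, the order from fastest to slowest is: A > C > B > D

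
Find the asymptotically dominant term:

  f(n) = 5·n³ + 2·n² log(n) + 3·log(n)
5·n³

Looking at each term:
  - 5·n³ is O(n³)
  - 2·n² log(n) is O(n² log n)
  - 3·log(n) is O(log n)

The term 5·n³ (O(n³)) grows fastest and dominates all others.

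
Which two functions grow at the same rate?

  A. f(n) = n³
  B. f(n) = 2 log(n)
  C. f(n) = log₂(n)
B and C

Examining each function:
  A. n³ is O(n³)
  B. 2 log(n) is O(log n)
  C. log₂(n) is O(log n)

Functions B and C both have the same complexity class.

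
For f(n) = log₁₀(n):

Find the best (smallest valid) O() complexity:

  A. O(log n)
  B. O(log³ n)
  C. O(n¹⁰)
A

f(n) = log₁₀(n) is O(log n).
All listed options are valid Big-O bounds (upper bounds),
but O(log n) is the tightest (smallest valid bound).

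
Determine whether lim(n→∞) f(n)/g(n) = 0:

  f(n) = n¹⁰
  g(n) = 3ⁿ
True

f(n) = n¹⁰ is O(n¹⁰), and g(n) = 3ⁿ is O(3ⁿ).
Since O(n¹⁰) grows strictly slower than O(3ⁿ), f(n) = o(g(n)) is true.
This means lim(n→∞) f(n)/g(n) = 0.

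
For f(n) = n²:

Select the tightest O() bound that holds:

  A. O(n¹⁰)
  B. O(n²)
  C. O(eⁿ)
B

f(n) = n² is O(n²).
All listed options are valid Big-O bounds (upper bounds),
but O(n²) is the tightest (smallest valid bound).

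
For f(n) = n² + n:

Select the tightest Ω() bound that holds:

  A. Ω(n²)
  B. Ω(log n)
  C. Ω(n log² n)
A

f(n) = n² + n is Ω(n²).
All listed options are valid Big-Ω bounds (lower bounds),
but Ω(n²) is the tightest (largest valid bound).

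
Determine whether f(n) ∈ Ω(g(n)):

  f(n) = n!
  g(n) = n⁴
True

f(n) = n! is O(n!), and g(n) = n⁴ is O(n⁴).
Since O(n!) grows at least as fast as O(n⁴), f(n) = Ω(g(n)) is true.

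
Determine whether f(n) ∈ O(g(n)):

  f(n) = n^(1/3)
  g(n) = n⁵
True

f(n) = n^(1/3) is O(n^(1/3)), and g(n) = n⁵ is O(n⁵).
Since O(n^(1/3)) ⊆ O(n⁵) (f grows no faster than g), f(n) = O(g(n)) is true.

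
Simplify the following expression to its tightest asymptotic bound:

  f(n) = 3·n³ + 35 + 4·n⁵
Θ(n⁵)

Order the terms by growth rate: 35 ≺ 3·n³ ≺ 4·n⁵.
The fastest-growing term 4·n⁵ dominates as n → ∞; dropping its constant factor gives Θ(n⁵).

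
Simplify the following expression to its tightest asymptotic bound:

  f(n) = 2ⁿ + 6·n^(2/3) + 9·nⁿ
Θ(nⁿ)

Order the terms by growth rate: 6·n^(2/3) ≺ 2ⁿ ≺ 9·nⁿ.
The fastest-growing term 9·nⁿ dominates as n → ∞; dropping its constant factor gives Θ(nⁿ).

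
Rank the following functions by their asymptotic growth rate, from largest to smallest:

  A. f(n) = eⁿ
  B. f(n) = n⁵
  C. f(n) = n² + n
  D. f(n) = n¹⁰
A > D > B > C

Comparing growth rates:
A = eⁿ is O(eⁿ)
D = n¹⁰ is O(n¹⁰)
B = n⁵ is O(n⁵)
C = n² + n is O(n²)

Therefore, the order from fastest to slowest is: A > D > B > C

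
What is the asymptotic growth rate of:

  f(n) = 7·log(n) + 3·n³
Θ(n³)

Order the terms by growth rate: 7·log(n) ≺ 3·n³.
The fastest-growing term 3·n³ dominates as n → ∞; dropping its constant factor gives Θ(n³).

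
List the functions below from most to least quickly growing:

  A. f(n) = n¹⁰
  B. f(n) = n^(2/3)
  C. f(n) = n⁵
A > C > B

Comparing growth rates:
A = n¹⁰ is O(n¹⁰)
C = n⁵ is O(n⁵)
B = n^(2/3) is O(n^(2/3))

Therefore, the order from fastest to slowest is: A > C > B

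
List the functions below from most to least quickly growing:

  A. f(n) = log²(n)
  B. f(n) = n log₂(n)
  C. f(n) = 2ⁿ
C > B > A

Comparing growth rates:
C = 2ⁿ is O(2ⁿ)
B = n log₂(n) is O(n log n)
A = log²(n) is O(log² n)

Therefore, the order from fastest to slowest is: C > B > A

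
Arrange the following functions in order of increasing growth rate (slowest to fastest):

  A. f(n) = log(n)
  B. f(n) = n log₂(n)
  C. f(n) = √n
A < C < B

Comparing growth rates:
A = log(n) is O(log n)
C = √n is O(√n)
B = n log₂(n) is O(n log n)

Therefore, the order from slowest to fastest is: A < C < B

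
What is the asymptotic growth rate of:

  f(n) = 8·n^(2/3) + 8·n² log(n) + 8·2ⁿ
Θ(2ⁿ)

Order the terms by growth rate: 8·n^(2/3) ≺ 8·n² log(n) ≺ 8·2ⁿ.
The fastest-growing term 8·2ⁿ dominates as n → ∞; dropping its constant factor gives Θ(2ⁿ).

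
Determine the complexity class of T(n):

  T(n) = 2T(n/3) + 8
Θ(n^log₃(2))

Master Theorem: a = 2, b = 3, f(n) = 8.
Compute the critical exponent d = log₃(2) = 0.631.
Compare f(n) = Θ(1) against n^d:
  k = 0 < d = 0.631, so f(n) = O(n^(d-ε)) — Case 1.
  The recursion cost dominates: T(n) = Θ(n^d) = Θ(n^log₃(2)).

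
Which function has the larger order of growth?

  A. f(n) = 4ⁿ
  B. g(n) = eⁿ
A

f(n) = 4ⁿ is O(4ⁿ), while g(n) = eⁿ is O(eⁿ).
Since O(4ⁿ) grows faster than O(eⁿ), f(n) dominates.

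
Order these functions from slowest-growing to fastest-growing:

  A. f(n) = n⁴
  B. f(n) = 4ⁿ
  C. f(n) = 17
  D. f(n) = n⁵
C < A < D < B

Comparing growth rates:
C = 17 is O(1)
A = n⁴ is O(n⁴)
D = n⁵ is O(n⁵)
B = 4ⁿ is O(4ⁿ)

Therefore, the order from slowest to fastest is: C < A < D < B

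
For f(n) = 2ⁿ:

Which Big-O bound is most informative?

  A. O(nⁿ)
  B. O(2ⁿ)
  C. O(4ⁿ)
B

f(n) = 2ⁿ is O(2ⁿ).
All listed options are valid Big-O bounds (upper bounds),
but O(2ⁿ) is the tightest (smallest valid bound).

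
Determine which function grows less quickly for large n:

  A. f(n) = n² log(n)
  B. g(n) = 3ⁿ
A

f(n) = n² log(n) is O(n² log n), while g(n) = 3ⁿ is O(3ⁿ).
Since O(n² log n) grows slower than O(3ⁿ), f(n) is dominated.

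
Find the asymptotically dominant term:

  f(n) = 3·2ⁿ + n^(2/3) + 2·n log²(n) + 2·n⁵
3·2ⁿ

Looking at each term:
  - 3·2ⁿ is O(2ⁿ)
  - n^(2/3) is O(n^(2/3))
  - 2·n log²(n) is O(n log² n)
  - 2·n⁵ is O(n⁵)

The term 3·2ⁿ (O(2ⁿ)) grows fastest and dominates all others.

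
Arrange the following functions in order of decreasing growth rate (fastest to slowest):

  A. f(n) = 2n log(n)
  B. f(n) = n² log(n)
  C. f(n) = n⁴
C > B > A

Comparing growth rates:
C = n⁴ is O(n⁴)
B = n² log(n) is O(n² log n)
A = 2n log(n) is O(n log n)

Therefore, the order from fastest to slowest is: C > B > A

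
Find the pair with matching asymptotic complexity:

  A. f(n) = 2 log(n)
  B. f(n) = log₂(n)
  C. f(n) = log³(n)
A and B

Examining each function:
  A. 2 log(n) is O(log n)
  B. log₂(n) is O(log n)
  C. log³(n) is O(log³ n)

Functions A and B both have the same complexity class.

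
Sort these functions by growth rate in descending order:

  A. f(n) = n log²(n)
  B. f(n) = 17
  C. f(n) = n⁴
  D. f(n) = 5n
C > A > D > B

Comparing growth rates:
C = n⁴ is O(n⁴)
A = n log²(n) is O(n log² n)
D = 5n is O(n)
B = 17 is O(1)

Therefore, the order from fastest to slowest is: C > A > D > B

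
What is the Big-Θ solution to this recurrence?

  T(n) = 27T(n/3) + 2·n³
Θ(n³ log n)

Master Theorem: a = 27, b = 3, f(n) = 2·n³.
Compute the critical exponent d = log₃(27) = 3.
Compare f(n) = Θ(n³) against n^d:
  k = 3 = d, so f(n) = Θ(n^d) — Case 2.
  Work is balanced across levels: T(n) = Θ(n^d log n) = Θ(n³ log n).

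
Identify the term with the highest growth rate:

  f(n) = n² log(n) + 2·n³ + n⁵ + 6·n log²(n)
n⁵

Looking at each term:
  - n² log(n) is O(n² log n)
  - 2·n³ is O(n³)
  - n⁵ is O(n⁵)
  - 6·n log²(n) is O(n log² n)

The term n⁵ (O(n⁵)) grows fastest and dominates all others.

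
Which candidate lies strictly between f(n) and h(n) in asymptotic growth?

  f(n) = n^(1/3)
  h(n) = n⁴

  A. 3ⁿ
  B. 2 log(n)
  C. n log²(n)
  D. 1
C

We need g(n) with n^(1/3) = o(g(n)) and g(n) = o(n⁴), i.e. O(n^(1/3)) ≺ g ≺ O(n⁴).
Check each option:
  A. 3ⁿ — O(3ⁿ) does not grow strictly slower than h(n)
  B. 2 log(n) — O(log n) does not grow strictly faster than f(n)
  C. n log²(n) — O(n log² n) is strictly between O(n^(1/3)) and O(n⁴) ✓
  D. 1 — O(1) does not grow strictly faster than f(n)

Only option C (n log²(n)) lies strictly between.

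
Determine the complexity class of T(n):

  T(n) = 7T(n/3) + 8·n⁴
Θ(n⁴)

Master Theorem: a = 7, b = 3, f(n) = 8·n⁴.
Compute the critical exponent d = log₃(7) = 1.771.
Compare f(n) = Θ(n⁴) against n^d:
  k = 4 > d = 1.771, so f(n) = Ω(n^(d+ε)) — Case 3.
  Regularity: a·(n/b)^4/n^4 = a/b^4 = 7/81 < 1 ✓.
  The top-level work dominates: T(n) = Θ(f(n)) = Θ(n⁴).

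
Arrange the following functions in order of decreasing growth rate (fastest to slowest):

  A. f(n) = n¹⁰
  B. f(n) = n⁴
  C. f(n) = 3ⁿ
C > A > B

Comparing growth rates:
C = 3ⁿ is O(3ⁿ)
A = n¹⁰ is O(n¹⁰)
B = n⁴ is O(n⁴)

Therefore, the order from fastest to slowest is: C > A > B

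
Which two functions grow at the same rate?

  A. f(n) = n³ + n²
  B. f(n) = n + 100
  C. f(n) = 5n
B and C

Examining each function:
  A. n³ + n² is O(n³)
  B. n + 100 is O(n)
  C. 5n is O(n)

Functions B and C both have the same complexity class.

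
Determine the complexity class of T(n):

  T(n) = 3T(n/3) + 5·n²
Θ(n²)

Master Theorem: a = 3, b = 3, f(n) = 5·n².
Compute the critical exponent d = log₃(3) = 1.
Compare f(n) = Θ(n²) against n^d:
  k = 2 > d = 1, so f(n) = Ω(n^(d+ε)) — Case 3.
  Regularity: a·(n/b)^2/n^2 = a/b^2 = 3/9 < 1 ✓.
  The top-level work dominates: T(n) = Θ(f(n)) = Θ(n²).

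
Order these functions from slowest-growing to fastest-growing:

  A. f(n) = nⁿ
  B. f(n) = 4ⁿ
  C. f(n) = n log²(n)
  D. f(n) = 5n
D < C < B < A

Comparing growth rates:
D = 5n is O(n)
C = n log²(n) is O(n log² n)
B = 4ⁿ is O(4ⁿ)
A = nⁿ is O(nⁿ)

Therefore, the order from slowest to fastest is: D < C < B < A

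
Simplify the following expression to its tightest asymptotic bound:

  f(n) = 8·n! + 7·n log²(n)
Θ(n!)

Order the terms by growth rate: 7·n log²(n) ≺ 8·n!.
The fastest-growing term 8·n! dominates as n → ∞; dropping its constant factor gives Θ(n!).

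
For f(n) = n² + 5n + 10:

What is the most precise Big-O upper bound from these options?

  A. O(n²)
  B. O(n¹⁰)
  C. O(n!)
A

f(n) = n² + 5n + 10 is O(n²).
All listed options are valid Big-O bounds (upper bounds),
but O(n²) is the tightest (smallest valid bound).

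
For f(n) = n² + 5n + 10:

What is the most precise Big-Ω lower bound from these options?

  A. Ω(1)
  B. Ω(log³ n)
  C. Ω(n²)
C

f(n) = n² + 5n + 10 is Ω(n²).
All listed options are valid Big-Ω bounds (lower bounds),
but Ω(n²) is the tightest (largest valid bound).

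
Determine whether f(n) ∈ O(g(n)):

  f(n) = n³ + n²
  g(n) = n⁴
True

f(n) = n³ + n² is O(n³), and g(n) = n⁴ is O(n⁴).
Since O(n³) ⊆ O(n⁴) (f grows no faster than g), f(n) = O(g(n)) is true.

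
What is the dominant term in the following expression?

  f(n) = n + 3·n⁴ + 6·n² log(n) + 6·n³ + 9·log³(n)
3·n⁴

Looking at each term:
  - n is O(n)
  - 3·n⁴ is O(n⁴)
  - 6·n² log(n) is O(n² log n)
  - 6·n³ is O(n³)
  - 9·log³(n) is O(log³ n)

The term 3·n⁴ (O(n⁴)) grows fastest and dominates all others.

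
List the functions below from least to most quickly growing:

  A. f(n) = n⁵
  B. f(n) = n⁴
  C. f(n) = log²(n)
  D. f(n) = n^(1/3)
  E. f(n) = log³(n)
C < E < D < B < A

Comparing growth rates:
C = log²(n) is O(log² n)
E = log³(n) is O(log³ n)
D = n^(1/3) is O(n^(1/3))
B = n⁴ is O(n⁴)
A = n⁵ is O(n⁵)

Therefore, the order from slowest to fastest is: C < E < D < B < A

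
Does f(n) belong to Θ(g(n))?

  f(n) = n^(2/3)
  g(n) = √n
False

f(n) = n^(2/3) is O(n^(2/3)), and g(n) = √n is O(√n).
Since they have different growth rates, f(n) = Θ(g(n)) is false.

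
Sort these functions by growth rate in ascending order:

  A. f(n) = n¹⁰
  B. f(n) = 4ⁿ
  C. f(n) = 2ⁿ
A < C < B

Comparing growth rates:
A = n¹⁰ is O(n¹⁰)
C = 2ⁿ is O(2ⁿ)
B = 4ⁿ is O(4ⁿ)

Therefore, the order from slowest to fastest is: A < C < B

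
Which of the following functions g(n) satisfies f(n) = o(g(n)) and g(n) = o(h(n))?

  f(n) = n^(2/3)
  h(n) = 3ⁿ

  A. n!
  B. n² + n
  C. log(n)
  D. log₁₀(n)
B

We need g(n) with n^(2/3) = o(g(n)) and g(n) = o(3ⁿ), i.e. O(n^(2/3)) ≺ g ≺ O(3ⁿ).
Check each option:
  A. n! — O(n!) does not grow strictly slower than h(n)
  B. n² + n — O(n²) is strictly between O(n^(2/3)) and O(3ⁿ) ✓
  C. log(n) — O(log n) does not grow strictly faster than f(n)
  D. log₁₀(n) — O(log n) does not grow strictly faster than f(n)

Only option B (n² + n) lies strictly between.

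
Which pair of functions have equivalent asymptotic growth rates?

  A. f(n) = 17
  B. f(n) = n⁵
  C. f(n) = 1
A and C

Examining each function:
  A. 17 is O(1)
  B. n⁵ is O(n⁵)
  C. 1 is O(1)

Functions A and C both have the same complexity class.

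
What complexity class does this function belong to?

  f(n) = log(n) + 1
O(log n)

The dominant term in log(n) + 1 is log(n), which is Θ(log n).
Lower-order terms (1) are asymptotically negligible.
Constants are absorbed, so the tightest bound is O(log n).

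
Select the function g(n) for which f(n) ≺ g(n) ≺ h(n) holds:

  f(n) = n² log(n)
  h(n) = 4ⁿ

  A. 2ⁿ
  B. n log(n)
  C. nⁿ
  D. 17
A

We need g(n) with n² log(n) = o(g(n)) and g(n) = o(4ⁿ), i.e. O(n² log n) ≺ g ≺ O(4ⁿ).
Check each option:
  A. 2ⁿ — O(2ⁿ) is strictly between O(n² log n) and O(4ⁿ) ✓
  B. n log(n) — O(n log n) does not grow strictly faster than f(n)
  C. nⁿ — O(nⁿ) does not grow strictly slower than h(n)
  D. 17 — O(1) does not grow strictly faster than f(n)

Only option A (2ⁿ) lies strictly between.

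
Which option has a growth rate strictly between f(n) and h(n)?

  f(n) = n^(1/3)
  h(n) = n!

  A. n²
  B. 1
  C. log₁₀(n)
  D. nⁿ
A

We need g(n) with n^(1/3) = o(g(n)) and g(n) = o(n!), i.e. O(n^(1/3)) ≺ g ≺ O(n!).
Check each option:
  A. n² — O(n²) is strictly between O(n^(1/3)) and O(n!) ✓
  B. 1 — O(1) does not grow strictly faster than f(n)
  C. log₁₀(n) — O(log n) does not grow strictly faster than f(n)
  D. nⁿ — O(nⁿ) does not grow strictly slower than h(n)

Only option A (n²) lies strictly between.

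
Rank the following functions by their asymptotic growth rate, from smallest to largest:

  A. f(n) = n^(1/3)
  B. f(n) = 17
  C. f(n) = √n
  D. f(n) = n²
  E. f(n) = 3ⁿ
B < A < C < D < E

Comparing growth rates:
B = 17 is O(1)
A = n^(1/3) is O(n^(1/3))
C = √n is O(√n)
D = n² is O(n²)
E = 3ⁿ is O(3ⁿ)

Therefore, the order from slowest to fastest is: B < A < C < D < E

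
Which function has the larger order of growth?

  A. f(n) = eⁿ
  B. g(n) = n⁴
A

f(n) = eⁿ is O(eⁿ), while g(n) = n⁴ is O(n⁴).
Since O(eⁿ) grows faster than O(n⁴), f(n) dominates.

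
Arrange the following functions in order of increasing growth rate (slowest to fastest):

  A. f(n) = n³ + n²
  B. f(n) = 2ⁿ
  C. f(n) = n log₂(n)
C < A < B

Comparing growth rates:
C = n log₂(n) is O(n log n)
A = n³ + n² is O(n³)
B = 2ⁿ is O(2ⁿ)

Therefore, the order from slowest to fastest is: C < A < B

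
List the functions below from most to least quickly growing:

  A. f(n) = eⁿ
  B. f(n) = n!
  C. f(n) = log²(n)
B > A > C

Comparing growth rates:
B = n! is O(n!)
A = eⁿ is O(eⁿ)
C = log²(n) is O(log² n)

Therefore, the order from fastest to slowest is: B > A > C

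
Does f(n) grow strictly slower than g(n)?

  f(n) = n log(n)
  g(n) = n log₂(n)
False

f(n) = n log(n) is O(n log n), and g(n) = n log₂(n) is O(n log n).
Since they have the same growth rate, f(n) = o(g(n)) is false.
(f = o(g) requires f to grow strictly slower, not equal.)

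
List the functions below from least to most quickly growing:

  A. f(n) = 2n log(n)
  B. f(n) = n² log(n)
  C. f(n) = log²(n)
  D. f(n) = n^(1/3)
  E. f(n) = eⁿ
C < D < A < B < E

Comparing growth rates:
C = log²(n) is O(log² n)
D = n^(1/3) is O(n^(1/3))
A = 2n log(n) is O(n log n)
B = n² log(n) is O(n² log n)
E = eⁿ is O(eⁿ)

Therefore, the order from slowest to fastest is: C < D < A < B < E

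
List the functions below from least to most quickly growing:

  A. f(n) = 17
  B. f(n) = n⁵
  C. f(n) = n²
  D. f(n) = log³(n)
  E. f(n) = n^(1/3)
A < D < E < C < B

Comparing growth rates:
A = 17 is O(1)
D = log³(n) is O(log³ n)
E = n^(1/3) is O(n^(1/3))
C = n² is O(n²)
B = n⁵ is O(n⁵)

Therefore, the order from slowest to fastest is: A < D < E < C < B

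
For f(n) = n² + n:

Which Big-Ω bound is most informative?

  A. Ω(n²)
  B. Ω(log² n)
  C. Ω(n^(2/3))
A

f(n) = n² + n is Ω(n²).
All listed options are valid Big-Ω bounds (lower bounds),
but Ω(n²) is the tightest (largest valid bound).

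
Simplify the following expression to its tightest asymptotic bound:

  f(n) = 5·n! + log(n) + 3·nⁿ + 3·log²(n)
Θ(nⁿ)

Order the terms by growth rate: log(n) ≺ 3·log²(n) ≺ 5·n! ≺ 3·nⁿ.
The fastest-growing term 3·nⁿ dominates as n → ∞; dropping its constant factor gives Θ(nⁿ).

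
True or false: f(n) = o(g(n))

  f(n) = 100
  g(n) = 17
False

f(n) = 100 is O(1), and g(n) = 17 is O(1).
Since they have the same growth rate, f(n) = o(g(n)) is false.
(f = o(g) requires f to grow strictly slower, not equal.)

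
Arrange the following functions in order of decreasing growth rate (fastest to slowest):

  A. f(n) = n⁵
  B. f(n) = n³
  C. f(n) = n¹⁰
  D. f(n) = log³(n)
C > A > B > D

Comparing growth rates:
C = n¹⁰ is O(n¹⁰)
A = n⁵ is O(n⁵)
B = n³ is O(n³)
D = log³(n) is O(log³ n)

Therefore, the order from fastest to slowest is: C > A > B > D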